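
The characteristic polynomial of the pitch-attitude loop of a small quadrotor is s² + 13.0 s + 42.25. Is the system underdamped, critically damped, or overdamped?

critically damped

a² − 4b = 13.0² − 4·42.25 = 0 (repeated real root); the system is critically damped.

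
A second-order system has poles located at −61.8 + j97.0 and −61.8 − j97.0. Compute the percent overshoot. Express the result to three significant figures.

With σ = 61.8, ω_d = 97.0: ω_n = √(σ²+ω_d²) = 115 rad/s, ζ = σ/ω_n = 0.537.
%OS = 100·exp(−πζ/√(1−ζ²)) = 13.5%.

%OS ≈ 13.5%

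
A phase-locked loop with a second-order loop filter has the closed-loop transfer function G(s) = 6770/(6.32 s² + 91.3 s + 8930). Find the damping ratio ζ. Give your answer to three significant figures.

ζ ≈ 0.192

Dividing through by 6.32: denominator becomes s² + 14.45 s + 1413.
So ω_n = √1413 = 37.6 rad/s and ζ = 14.45/(2·37.6) = 0.192.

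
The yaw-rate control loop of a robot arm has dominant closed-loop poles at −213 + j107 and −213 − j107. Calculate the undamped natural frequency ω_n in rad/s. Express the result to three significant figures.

The poles are at −σ ± jω_d with σ = 213 and ω_d = 107, so ω_n = √(σ²+ω_d²) = 238 rad/s and ζ = σ/ω_n = 0.894.

ω_n ≈ 238 rad/s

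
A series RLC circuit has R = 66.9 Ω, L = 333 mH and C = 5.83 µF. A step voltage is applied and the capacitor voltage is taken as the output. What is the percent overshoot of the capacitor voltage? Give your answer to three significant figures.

%OS ≈ 64.1%

For a series RLC circuit (capacitor voltage as output), ω_n = 1/√(LC) = 1/√(333 mH · 5.83 µF) = 718 rad/s.
ζ = (R/2)·√(C/L) = (66.9/2)·√(5.83 µF/333 mH) = 0.140.
%OS = 100 e^{−πζ/√(1−ζ²)} with ζ = 0.140 gives 64.1%.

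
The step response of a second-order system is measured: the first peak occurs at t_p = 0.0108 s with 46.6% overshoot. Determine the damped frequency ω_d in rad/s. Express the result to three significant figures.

ω_d ≈ 291 rad/s

t_p = π/ω_d, so ω_d = π/0.0108 = 291 rad/s.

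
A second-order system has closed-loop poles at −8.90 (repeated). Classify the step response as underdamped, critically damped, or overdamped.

Since there is a repeated negative-real pole, the response is critically damped.

critically damped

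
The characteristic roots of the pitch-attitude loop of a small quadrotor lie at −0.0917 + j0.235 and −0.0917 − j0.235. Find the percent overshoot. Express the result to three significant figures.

%OS ≈ 29.3%

The poles are at −σ ± jω_d with σ = 0.0917 and ω_d = 0.235, so ω_n = √(σ²+ω_d²) = 0.252 rad/s and ζ = σ/ω_n = 0.364.
%OS = 100·exp(−πζ/√(1−ζ²)) = 29.3%.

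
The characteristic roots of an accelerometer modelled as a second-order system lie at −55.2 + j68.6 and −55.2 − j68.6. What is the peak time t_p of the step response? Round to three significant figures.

t_p ≈ 0.0458 s

t_p = π/ω_d with ω_d = 68.6 (the imaginary part), so t_p = 0.0458 s.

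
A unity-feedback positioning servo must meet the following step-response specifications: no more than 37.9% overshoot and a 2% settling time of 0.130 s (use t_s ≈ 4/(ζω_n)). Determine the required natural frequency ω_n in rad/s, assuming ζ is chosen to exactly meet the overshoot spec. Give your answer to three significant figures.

ζ = −ln(OS)/√(π² + (ln OS)²). With OS = 0.379, ln OS = −0.9702 and ζ = 0.9702/3.288 = 0.295.
From t_s ≈ 4/(ζω_n): ω_n = 4/(ζ·t_s) = 4/(0.295·0.130) = 104 rad/s.

ω_n ≈ 104 rad/s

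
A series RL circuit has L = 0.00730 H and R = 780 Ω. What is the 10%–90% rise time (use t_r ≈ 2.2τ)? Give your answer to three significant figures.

τ = L/R = 0.00730/780 = 0.00000936 s.
t_r ≈ 2.2τ = 0.0000206 s.

t_r ≈ 0.0000206 s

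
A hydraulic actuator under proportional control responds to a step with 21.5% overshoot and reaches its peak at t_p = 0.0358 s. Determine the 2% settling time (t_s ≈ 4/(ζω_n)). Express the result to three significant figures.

t_s ≈ 0.0932 s

ζ from %OS: ζ = |ln 0.215|/√(π²+ln²0.215) = 0.439.
From t_p = π/ω_d, ω_d = π/0.0358 = 87.8 rad/s, so ω_n = ω_d/√(1−ζ²) = 97.7 rad/s.
t_s ≈ 4/(ζω_n) = 4/(0.439·97.7) = 0.0932 s.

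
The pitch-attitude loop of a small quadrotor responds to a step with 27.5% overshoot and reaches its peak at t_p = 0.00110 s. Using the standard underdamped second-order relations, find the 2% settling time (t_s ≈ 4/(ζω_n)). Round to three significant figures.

t_s ≈ 0.00341 s

From the overshoot, ζ = −ln(OS)/√(π²+ln²(OS)) = 0.380.
t_p = π/ω_d ⇒ ω_d = 2860 rad/s; then ω_n = ω_d/√(1−ζ²) = 3090 rad/s.
t_s ≈ 4/(ζω_n) = 4/(0.380·3090) = 0.00341 s.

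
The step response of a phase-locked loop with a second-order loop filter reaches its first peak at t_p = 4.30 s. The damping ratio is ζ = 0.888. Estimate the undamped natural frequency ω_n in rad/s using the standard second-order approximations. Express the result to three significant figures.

ω_n ≈ 1.59 rad/s

Peak time t_p = π/ω_d, so ω_d = π/t_p = π/4.30 = 0.731 rad/s.
ω_n = ω_d/√(1−ζ²) = 0.731/√0.211 = 1.59 rad/s.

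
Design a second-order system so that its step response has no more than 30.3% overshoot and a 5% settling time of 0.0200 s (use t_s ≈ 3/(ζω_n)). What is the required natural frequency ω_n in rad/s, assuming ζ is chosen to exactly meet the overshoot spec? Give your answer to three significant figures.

ω_n ≈ 422 rad/s

Inverting the overshoot relation: ζ = |ln 0.303|/√(π² + ln²0.303) = 0.355.
Then ω_n = 3/(ζ t_s) = 3/(0.355 × 0.0200) = 422 rad/s.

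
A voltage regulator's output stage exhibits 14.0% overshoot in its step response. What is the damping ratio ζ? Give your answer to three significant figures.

ζ = −ln(OS)/√(π² + (ln OS)²). With OS = 0.140, ln OS = −1.966 and ζ = 1.966/3.706 = 0.531.

ζ ≈ 0.531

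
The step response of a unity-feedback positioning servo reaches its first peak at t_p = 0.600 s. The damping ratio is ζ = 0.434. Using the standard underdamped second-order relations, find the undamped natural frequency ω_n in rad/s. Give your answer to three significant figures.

ω_n ≈ 5.81 rad/s

Peak time t_p = π/ω_d, so ω_d = π/t_p = π/0.600 = 5.24 rad/s.
ω_n = ω_d/√(1−ζ²) = 5.24/√0.812 = 5.81 rad/s.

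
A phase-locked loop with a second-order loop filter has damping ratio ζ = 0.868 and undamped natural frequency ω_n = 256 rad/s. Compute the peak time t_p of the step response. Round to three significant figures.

The damped frequency is ω_d = ω_n√(1−ζ²) = 256·√(1−0.753) = 127 rad/s.
Peak time t_p = π/ω_d = π/127 = 0.0247 s.

t_p ≈ 0.0247 s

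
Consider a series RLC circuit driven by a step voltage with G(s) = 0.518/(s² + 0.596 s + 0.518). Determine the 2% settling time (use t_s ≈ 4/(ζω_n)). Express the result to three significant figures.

Matching coefficients with s² + 2ζω_n s + ω_n² gives ω_n² = 0.518 ⇒ ω_n = 0.720 rad/s, and ζ = 0.596/(2ω_n) = 0.414.
t_s ≈ 4/(ζω_n) = 4/(0.414·0.720) = 13.4 s.

t_s ≈ 13.4 s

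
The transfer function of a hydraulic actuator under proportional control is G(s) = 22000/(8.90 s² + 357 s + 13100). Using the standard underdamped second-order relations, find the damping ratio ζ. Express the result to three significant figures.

Dividing through by 8.90: denominator becomes s² + 40.11 s + 1472.
So ω_n = √1472 = 38.4 rad/s and ζ = 40.11/(2·38.4) = 0.523.

ζ ≈ 0.523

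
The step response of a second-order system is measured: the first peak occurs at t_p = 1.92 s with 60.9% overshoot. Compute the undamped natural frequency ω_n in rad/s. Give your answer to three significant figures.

ω_n ≈ 1.66 rad/s

The overshoot fixes ζ = −ln(OS)/√(π²+ln²(OS)) = 0.156.
t_p = π/ω_d ⇒ ω_d = 1.64 rad/s; then ω_n = ω_d/√(1−ζ²) = 1.66 rad/s.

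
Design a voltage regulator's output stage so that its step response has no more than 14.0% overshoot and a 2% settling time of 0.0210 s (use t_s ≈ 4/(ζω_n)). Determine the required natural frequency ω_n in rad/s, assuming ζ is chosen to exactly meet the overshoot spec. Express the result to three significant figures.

ζ = −ln(OS)/√(π² + (ln OS)²). With OS = 0.140, ln OS = −1.966 and ζ = 1.966/3.706 = 0.531.
Then ω_n = 4/(ζ t_s) = 4/(0.531 × 0.0210) = 359 rad/s.

ω_n ≈ 359 rad/s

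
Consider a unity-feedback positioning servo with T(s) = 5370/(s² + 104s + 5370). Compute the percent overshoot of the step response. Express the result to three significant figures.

Matching coefficients with s² + 2ζω_n s + ω_n² gives ω_n² = 5370 ⇒ ω_n = 73.3 rad/s, and ζ = 104/(2ω_n) = 0.710.
%OS = 100·exp(−πζ/√(1−ζ²)) = 4.23%.

%OS ≈ 4.23%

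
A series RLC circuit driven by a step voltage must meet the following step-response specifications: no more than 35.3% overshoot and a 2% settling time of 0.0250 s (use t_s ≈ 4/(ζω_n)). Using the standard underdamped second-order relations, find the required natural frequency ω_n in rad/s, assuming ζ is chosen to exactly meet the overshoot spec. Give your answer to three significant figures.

Inverting the overshoot relation: ζ = |ln 0.353|/√(π² + ln²0.353) = 0.315.
Then ω_n = 4/(ζ t_s) = 4/(0.315 × 0.0250) = 509 rad/s.

ω_n ≈ 509 rad/s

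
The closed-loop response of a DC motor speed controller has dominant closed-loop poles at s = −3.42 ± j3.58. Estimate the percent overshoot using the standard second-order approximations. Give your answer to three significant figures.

%OS ≈ 4.97%

|pole| = ω_n = √(3.42² + 3.58²) = 4.95 rad/s; ζ = cos θ = σ/ω_n = 0.691.
%OS = 100·exp(−πζ/√(1−ζ²)) = 4.97%.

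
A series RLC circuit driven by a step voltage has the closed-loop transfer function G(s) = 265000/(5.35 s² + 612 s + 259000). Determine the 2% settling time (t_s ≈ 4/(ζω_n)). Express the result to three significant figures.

t_s ≈ 0.0699 s

Dividing through by 5.35: denominator becomes s² + 114.4 s + 48410.
So ω_n = √48410 = 220 rad/s and ζ = 114.4/(2·220) = 0.260.
t_s ≈ 4/(ζω_n) = 0.0699 s.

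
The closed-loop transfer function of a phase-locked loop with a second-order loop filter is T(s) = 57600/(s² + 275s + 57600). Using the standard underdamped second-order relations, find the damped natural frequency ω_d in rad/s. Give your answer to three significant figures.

ω_d ≈ 197 rad/s

Comparing the denominator to s² + 2ζω_n s + ω_n²: ω_n = √57600 = 240 rad/s, and 2ζω_n = 275 so ζ = 275/(2·240) = 0.573.
ω_d = ω_n√(1−ζ²) = 197 rad/s.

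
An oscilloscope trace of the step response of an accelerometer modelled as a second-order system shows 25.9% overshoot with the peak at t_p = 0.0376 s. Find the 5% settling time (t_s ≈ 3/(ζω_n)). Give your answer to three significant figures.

ζ from %OS: ζ = |ln 0.259|/√(π²+ln²0.259) = 0.395.
t_p = π/ω_d ⇒ ω_d = 83.6 rad/s; then ω_n = ω_d/√(1−ζ²) = 91.0 rad/s.
t_s ≈ 3/(ζω_n) = 3/(0.395·91.0) = 0.0835 s.

t_s ≈ 0.0835 s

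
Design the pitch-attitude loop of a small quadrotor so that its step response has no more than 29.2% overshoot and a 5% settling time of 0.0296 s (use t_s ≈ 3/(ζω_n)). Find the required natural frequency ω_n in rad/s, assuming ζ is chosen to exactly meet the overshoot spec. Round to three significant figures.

ζ = −ln(OS)/√(π² + (ln OS)²). With OS = 0.292, ln OS = −1.231 and ζ = 1.231/3.374 = 0.365.
Then ω_n = 3/(ζ t_s) = 3/(0.365 × 0.0296) = 278 rad/s.

ω_n ≈ 278 rad/s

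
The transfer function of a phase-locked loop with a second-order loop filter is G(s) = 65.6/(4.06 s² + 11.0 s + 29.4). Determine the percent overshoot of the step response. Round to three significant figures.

Dividing through by 4.06: denominator becomes s² + 2.709 s + 7.241.
So ω_n = √7.241 = 2.69 rad/s and ζ = 2.709/(2·2.69) = 0.503.
%OS = 100 e^{−πζ/√(1−ζ²)} with ζ = 0.503 gives 16.0%.

%OS ≈ 16.0%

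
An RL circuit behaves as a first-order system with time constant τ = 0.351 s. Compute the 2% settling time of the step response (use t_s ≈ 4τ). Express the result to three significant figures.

t_s ≈ 4τ = 1.40 s.

t_s ≈ 1.40 s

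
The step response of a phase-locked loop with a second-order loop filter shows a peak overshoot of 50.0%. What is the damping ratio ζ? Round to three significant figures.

Inverting the overshoot relation: ζ = |ln 0.500|/√(π² + ln²0.500) = 0.215.

ζ ≈ 0.215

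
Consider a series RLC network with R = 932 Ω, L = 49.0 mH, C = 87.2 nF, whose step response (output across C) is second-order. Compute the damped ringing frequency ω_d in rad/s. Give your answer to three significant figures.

ω_d ≈ 12000 rad/s

For a series RLC circuit (capacitor voltage as output), ω_n = 1/√(LC) = 1/√(49.0 mH · 87.2 nF) = 15300 rad/s.
ζ = (R/2)·√(C/L) = (932/2)·√(87.2 nF/49.0 mH) = 0.622.
The damped frequency ω_d = ω_n√(1−ζ²) = 12000 rad/s.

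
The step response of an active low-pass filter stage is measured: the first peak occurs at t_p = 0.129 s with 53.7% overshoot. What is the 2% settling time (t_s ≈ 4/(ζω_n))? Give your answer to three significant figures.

The overshoot fixes ζ = −ln(OS)/√(π²+ln²(OS)) = 0.194.
t_p = π/ω_d ⇒ ω_d = 24.4 rad/s; then ω_n = ω_d/√(1−ζ²) = 24.8 rad/s.
t_s ≈ 4/(ζω_n) = 4/(0.194·24.8) = 0.830 s.

t_s ≈ 0.830 s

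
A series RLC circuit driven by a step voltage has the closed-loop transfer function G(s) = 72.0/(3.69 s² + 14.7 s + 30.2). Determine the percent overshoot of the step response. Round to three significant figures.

Dividing through by 3.69: denominator becomes s² + 3.984 s + 8.184.
So ω_n = √8.184 = 2.86 rad/s and ζ = 3.984/(2·2.86) = 0.696.
Overshoot: exp(−π·0.696/√(1−0.696²)) = 0.0475, i.e. 4.75%.

%OS ≈ 4.75%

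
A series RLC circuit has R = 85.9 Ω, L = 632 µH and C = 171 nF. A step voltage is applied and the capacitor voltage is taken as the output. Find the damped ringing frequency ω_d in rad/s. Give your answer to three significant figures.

For a series RLC circuit (capacitor voltage as output), ω_n = 1/√(LC) = 1/√(632 µH · 171 nF) = 96200 rad/s.
ζ = (R/2)·√(C/L) = (85.9/2)·√(171 nF/632 µH) = 0.706.
ω_d = ω_n√(1−ζ²) = 68100 rad/s.

ω_d ≈ 68100 rad/s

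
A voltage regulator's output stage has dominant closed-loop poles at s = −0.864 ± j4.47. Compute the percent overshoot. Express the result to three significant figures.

%OS ≈ 54.5%

With σ = 0.864, ω_d = 4.47: ω_n = √(σ²+ω_d²) = 4.55 rad/s, ζ = σ/ω_n = 0.190.
Overshoot: exp(−π·0.190/√(1−0.190²)) = 0.545, i.e. 54.5%.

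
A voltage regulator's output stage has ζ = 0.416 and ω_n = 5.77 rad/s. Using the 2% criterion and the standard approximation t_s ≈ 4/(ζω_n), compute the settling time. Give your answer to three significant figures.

t_s ≈ 1.67 s

t_s ≈ 4/(ζω_n) = 4/(0.416 × 5.77) = 1.67 s.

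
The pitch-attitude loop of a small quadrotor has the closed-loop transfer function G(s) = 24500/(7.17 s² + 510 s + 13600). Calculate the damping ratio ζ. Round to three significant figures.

ζ ≈ 0.817

Dividing through by 7.17: denominator becomes s² + 71.13 s + 1897.
So ω_n = √1897 = 43.6 rad/s and ζ = 71.13/(2·43.6) = 0.817.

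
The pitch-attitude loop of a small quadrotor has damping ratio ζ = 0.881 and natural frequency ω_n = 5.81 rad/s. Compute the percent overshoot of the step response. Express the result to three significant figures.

For an underdamped second-order system, %OS = 100·exp(−πζ/√(1−ζ²)).
πζ/√(1−ζ²) = π·0.881/√(1−0.776) = 5.850, so %OS = 100·e^(−5.850) = 0.288%.

%OS ≈ 0.288%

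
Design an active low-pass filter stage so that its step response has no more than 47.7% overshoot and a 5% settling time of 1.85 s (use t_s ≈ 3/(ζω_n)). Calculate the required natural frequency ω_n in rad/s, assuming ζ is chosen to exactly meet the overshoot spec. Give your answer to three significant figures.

ζ = −ln(OS)/√(π² + (ln OS)²). With OS = 0.477, ln OS = −0.7402 and ζ = 0.7402/3.228 = 0.229.
From t_s ≈ 3/(ζω_n): ω_n = 3/(ζ·t_s) = 3/(0.229·1.85) = 7.07 rad/s.

ω_n ≈ 7.07 rad/s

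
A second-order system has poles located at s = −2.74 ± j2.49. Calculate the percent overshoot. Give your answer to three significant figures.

With σ = 2.74, ω_d = 2.49: ω_n = √(σ²+ω_d²) = 3.70 rad/s, ζ = σ/ω_n = 0.740.
%OS = 100 e^{−πζ/√(1−ζ²)} with ζ = 0.740 gives 3.15%.

%OS ≈ 3.15%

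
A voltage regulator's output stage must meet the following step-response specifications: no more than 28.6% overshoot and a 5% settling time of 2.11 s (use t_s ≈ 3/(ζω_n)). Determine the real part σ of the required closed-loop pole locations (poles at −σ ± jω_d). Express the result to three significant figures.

The settling-time spec alone fixes σ = ζω_n = 3/t_s = 3/2.11 = 1.42.
(Overshoot then fixes ζ = 0.370 and hence ω_d = σ·√(1−ζ²)/ζ = 3.57 rad/s.)

σ ≈ 1.42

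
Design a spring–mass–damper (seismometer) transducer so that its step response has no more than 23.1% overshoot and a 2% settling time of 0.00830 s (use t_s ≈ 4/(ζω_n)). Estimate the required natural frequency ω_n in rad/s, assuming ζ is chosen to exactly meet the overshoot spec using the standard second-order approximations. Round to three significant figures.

ζ = −ln(OS)/√(π² + (ln OS)²). With OS = 0.231, ln OS = −1.465 and ζ = 1.465/3.467 = 0.423.
Then ω_n = 4/(ζ t_s) = 4/(0.423 × 0.00830) = 1140 rad/s.

ω_n ≈ 1140 rad/s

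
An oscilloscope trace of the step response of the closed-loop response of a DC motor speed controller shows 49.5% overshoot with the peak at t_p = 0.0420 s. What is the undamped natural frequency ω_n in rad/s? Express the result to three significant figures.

ω_n ≈ 76.7 rad/s

From the overshoot, ζ = −ln(OS)/√(π²+ln²(OS)) = 0.218.
t_p = π/ω_d ⇒ ω_d = 74.8 rad/s; then ω_n = ω_d/√(1−ζ²) = 76.7 rad/s.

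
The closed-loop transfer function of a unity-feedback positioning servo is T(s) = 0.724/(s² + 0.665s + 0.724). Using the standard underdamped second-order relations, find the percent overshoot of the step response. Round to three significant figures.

%OS ≈ 26.4%

Matching coefficients with s² + 2ζω_n s + ω_n² gives ω_n² = 0.724 ⇒ ω_n = 0.851 rad/s, and ζ = 0.665/(2ω_n) = 0.391.
Overshoot: exp(−π·0.391/√(1−0.391²)) = 0.264, i.e. 26.4%.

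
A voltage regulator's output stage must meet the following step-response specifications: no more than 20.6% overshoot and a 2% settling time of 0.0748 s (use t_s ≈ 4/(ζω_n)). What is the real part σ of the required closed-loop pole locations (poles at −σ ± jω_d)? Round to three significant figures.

σ ≈ 53.5

The settling-time spec alone fixes σ = ζω_n = 4/t_s = 4/0.0748 = 53.5.
(Overshoot then fixes ζ = 0.449 and hence ω_d = σ·√(1−ζ²)/ζ = 106 rad/s.)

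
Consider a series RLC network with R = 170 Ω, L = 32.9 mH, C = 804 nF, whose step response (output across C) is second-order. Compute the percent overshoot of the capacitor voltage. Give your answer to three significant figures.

%OS ≈ 23.3%

For a series RLC circuit (capacitor voltage as output), ω_n = 1/√(LC) = 1/√(32.9 mH · 804 nF) = 6150 rad/s.
ζ = (R/2)·√(C/L) = (170/2)·√(804 nF/32.9 mH) = 0.420.
%OS = 100 e^{−πζ/√(1−ζ²)} with ζ = 0.420 gives 23.3%.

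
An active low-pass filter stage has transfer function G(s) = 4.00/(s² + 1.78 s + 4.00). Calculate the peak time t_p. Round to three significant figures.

t_p ≈ 1.75 s

ω_n = √4.00 = 2.00 rad/s; ζ = 1.78/(2·2.00) = 0.445.
The damped frequency ω_d = ω_n√(1−ζ²) = 1.79 rad/s. Then t_p = π/ω_d = 1.75 s.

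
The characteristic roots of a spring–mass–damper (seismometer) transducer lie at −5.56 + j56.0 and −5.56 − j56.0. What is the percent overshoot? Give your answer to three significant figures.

|pole| = ω_n = √(5.56² + 56.0²) = 56.3 rad/s; ζ = cos θ = σ/ω_n = 0.0988.
%OS = 100·exp(−πζ/√(1−ζ²)) = 73.2%.

%OS ≈ 73.2%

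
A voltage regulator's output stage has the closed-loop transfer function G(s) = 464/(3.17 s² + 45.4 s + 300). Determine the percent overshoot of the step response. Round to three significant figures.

Dividing through by 3.17: denominator becomes s² + 14.32 s + 94.64.
So ω_n = √94.64 = 9.73 rad/s and ζ = 14.32/(2·9.73) = 0.736.
%OS = 100 e^{−πζ/√(1−ζ²)} with ζ = 0.736 gives 3.28%.

%OS ≈ 3.28%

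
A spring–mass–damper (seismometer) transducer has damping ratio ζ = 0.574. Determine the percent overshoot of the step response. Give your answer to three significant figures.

%OS ≈ 11.1%

For an underdamped second-order system, %OS = 100·exp(−πζ/√(1−ζ²)).
πζ/√(1−ζ²) = π·0.574/√(1−0.329) = 2.202, so %OS = 100·e^(−2.202) = 11.1%.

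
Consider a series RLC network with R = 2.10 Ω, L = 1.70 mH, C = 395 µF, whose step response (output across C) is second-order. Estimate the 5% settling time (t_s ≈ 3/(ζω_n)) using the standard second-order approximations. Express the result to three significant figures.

t_s ≈ 0.00486 s

For a series RLC circuit (capacitor voltage as output), ω_n = 1/√(LC) = 1/√(1.70 mH · 395 µF) = 1220 rad/s.
ζ = (R/2)·√(C/L) = (2.10/2)·√(395 µF/1.70 mH) = 0.506.
t_s ≈ 3/(ζω_n) = 0.00486 s.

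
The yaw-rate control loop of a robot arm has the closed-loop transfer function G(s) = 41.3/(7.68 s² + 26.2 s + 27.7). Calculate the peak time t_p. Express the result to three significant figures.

t_p ≈ 3.76 s

Dividing through by 7.68: denominator becomes s² + 3.411 s + 3.607.
So ω_n = √3.607 = 1.90 rad/s and ζ = 3.411/(2·1.90) = 0.898.
ω_d = 1.90·√(1 − 0.898²) = 0.835 rad/s. t_p = π/ω_d = 3.76 s.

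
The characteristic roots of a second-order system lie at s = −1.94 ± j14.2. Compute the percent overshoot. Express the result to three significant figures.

%OS ≈ 65.1%

|pole| = ω_n = √(1.94² + 14.2²) = 14.3 rad/s; ζ = cos θ = σ/ω_n = 0.135.
%OS = 100·exp(−πζ/√(1−ζ²)) = 65.1%.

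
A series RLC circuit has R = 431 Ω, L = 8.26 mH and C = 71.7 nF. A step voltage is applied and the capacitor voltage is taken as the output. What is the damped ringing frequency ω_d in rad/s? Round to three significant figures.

ω_d ≈ 31700 rad/s

For a series RLC circuit (capacitor voltage as output), ω_n = 1/√(LC) = 1/√(8.26 mH · 71.7 nF) = 41100 rad/s.
ζ = (R/2)·√(C/L) = (431/2)·√(71.7 nF/8.26 mH) = 0.635.
ω_d = 41100·√(1 − 0.635²) = 31700 rad/s.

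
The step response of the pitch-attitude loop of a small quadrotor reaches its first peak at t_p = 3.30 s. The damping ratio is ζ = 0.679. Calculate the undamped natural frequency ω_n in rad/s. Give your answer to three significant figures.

ω_n ≈ 1.30 rad/s

Peak time t_p = π/ω_d, so ω_d = π/t_p = π/3.30 = 0.952 rad/s.
ω_n = ω_d/√(1−ζ²) = 0.952/√0.539 = 1.30 rad/s.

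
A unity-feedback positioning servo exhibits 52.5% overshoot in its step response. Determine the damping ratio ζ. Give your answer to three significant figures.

ζ ≈ 0.201

From %OS = 100·exp(−πζ/√(1−ζ²)), invert to get ζ = −ln(OS)/√(π² + ln²(OS)) with OS = 0.525.
−ln 0.525 = 0.6444, so ζ = 0.6444/√(π² + 0.4152) = 0.201.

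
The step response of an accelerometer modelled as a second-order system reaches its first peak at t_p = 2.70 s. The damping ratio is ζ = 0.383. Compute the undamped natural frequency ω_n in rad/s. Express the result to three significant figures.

ω_n ≈ 1.26 rad/s

Peak time t_p = π/ω_d, so ω_d = π/t_p = π/2.70 = 1.16 rad/s.
ω_n = ω_d/√(1−ζ²) = 1.16/√0.853 = 1.26 rad/s.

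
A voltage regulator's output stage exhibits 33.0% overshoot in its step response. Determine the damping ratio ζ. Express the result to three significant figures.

ζ ≈ 0.333

ζ = −ln(OS)/√(π² + (ln OS)²). With OS = 0.330, ln OS = −1.109 and ζ = 1.109/3.331 = 0.333.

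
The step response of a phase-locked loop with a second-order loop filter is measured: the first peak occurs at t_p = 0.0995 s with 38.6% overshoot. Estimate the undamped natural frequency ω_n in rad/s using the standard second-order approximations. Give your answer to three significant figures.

ζ from %OS: ζ = |ln 0.386|/√(π²+ln²0.386) = 0.290.
From t_p = π/ω_d, ω_d = π/0.0995 = 31.6 rad/s, so ω_n = ω_d/√(1−ζ²) = 33.0 rad/s.

ω_n ≈ 33.0 rad/s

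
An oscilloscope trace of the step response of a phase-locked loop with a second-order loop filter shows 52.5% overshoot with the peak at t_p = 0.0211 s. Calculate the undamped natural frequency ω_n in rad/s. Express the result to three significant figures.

The overshoot fixes ζ = −ln(OS)/√(π²+ln²(OS)) = 0.201.
From t_p = π/ω_d, ω_d = π/0.0211 = 149 rad/s, so ω_n = ω_d/√(1−ζ²) = 152 rad/s.

ω_n ≈ 152 rad/s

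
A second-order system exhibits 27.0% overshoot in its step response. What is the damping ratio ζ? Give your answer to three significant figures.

ζ = −ln(OS)/√(π² + (ln OS)²). With OS = 0.270, ln OS = −1.309 and ζ = 1.309/3.404 = 0.385.

ζ ≈ 0.385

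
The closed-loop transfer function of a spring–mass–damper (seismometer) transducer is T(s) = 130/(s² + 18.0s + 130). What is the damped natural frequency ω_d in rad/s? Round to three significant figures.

ω_d ≈ 7.00 rad/s

Matching coefficients with s² + 2ζω_n s + ω_n² gives ω_n² = 130 ⇒ ω_n = 11.4 rad/s, and ζ = 18.0/(2ω_n) = 0.789.
ω_d = ω_n√(1−ζ²) = 7.00 rad/s.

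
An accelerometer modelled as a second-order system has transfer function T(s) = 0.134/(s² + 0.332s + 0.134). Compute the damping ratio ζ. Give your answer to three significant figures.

ζ ≈ 0.453

ω_n = √0.134 = 0.366 rad/s; ζ = 0.332/(2·0.366) = 0.453.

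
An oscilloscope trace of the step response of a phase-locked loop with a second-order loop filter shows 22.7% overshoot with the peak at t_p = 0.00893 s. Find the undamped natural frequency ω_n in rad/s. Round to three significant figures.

ω_n ≈ 389 rad/s

ζ from %OS: ζ = |ln 0.227|/√(π²+ln²0.227) = 0.427.
t_p = π/ω_d ⇒ ω_d = 352 rad/s; then ω_n = ω_d/√(1−ζ²) = 389 rad/s.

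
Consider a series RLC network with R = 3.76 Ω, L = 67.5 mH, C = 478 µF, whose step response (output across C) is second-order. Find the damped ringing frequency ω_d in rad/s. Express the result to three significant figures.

For a series RLC circuit (capacitor voltage as output), ω_n = 1/√(LC) = 1/√(67.5 mH · 478 µF) = 176 rad/s.
ζ = (R/2)·√(C/L) = (3.76/2)·√(478 µF/67.5 mH) = 0.158.
The damped frequency ω_d = ω_n√(1−ζ²) = 174 rad/s.

ω_d ≈ 174 rad/s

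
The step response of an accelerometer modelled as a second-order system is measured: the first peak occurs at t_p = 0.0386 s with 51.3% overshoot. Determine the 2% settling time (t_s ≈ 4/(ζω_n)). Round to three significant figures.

The overshoot fixes ζ = −ln(OS)/√(π²+ln²(OS)) = 0.208.
t_p = π/ω_d ⇒ ω_d = 81.4 rad/s; then ω_n = ω_d/√(1−ζ²) = 83.2 rad/s.
t_s ≈ 4/(ζω_n) = 4/(0.208·83.2) = 0.231 s.

t_s ≈ 0.231 s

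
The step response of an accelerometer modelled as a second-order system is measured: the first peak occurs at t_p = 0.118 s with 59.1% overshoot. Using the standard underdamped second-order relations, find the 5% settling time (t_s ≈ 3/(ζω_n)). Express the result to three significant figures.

t_s ≈ 0.673 s

ζ from %OS: ζ = |ln 0.591|/√(π²+ln²0.591) = 0.165.
t_p = π/ω_d ⇒ ω_d = 26.6 rad/s; then ω_n = ω_d/√(1−ζ²) = 27.0 rad/s.
t_s ≈ 3/(ζω_n) = 3/(0.165·27.0) = 0.673 s.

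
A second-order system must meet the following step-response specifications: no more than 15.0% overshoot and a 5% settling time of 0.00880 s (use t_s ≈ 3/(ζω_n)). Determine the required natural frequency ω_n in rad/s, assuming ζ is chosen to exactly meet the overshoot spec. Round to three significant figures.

ω_n ≈ 659 rad/s

From %OS = 100·exp(−πζ/√(1−ζ²)), invert to get ζ = −ln(OS)/√(π² + ln²(OS)) with OS = 0.150.
−ln 0.150 = 1.897, so ζ = 1.897/√(π² + 3.599) = 0.517.
Then ω_n = 3/(ζ t_s) = 3/(0.517 × 0.00880) = 659 rad/s.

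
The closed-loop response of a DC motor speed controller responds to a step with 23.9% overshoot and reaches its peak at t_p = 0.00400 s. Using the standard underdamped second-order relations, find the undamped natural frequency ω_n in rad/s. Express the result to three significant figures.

The overshoot fixes ζ = −ln(OS)/√(π²+ln²(OS)) = 0.415.
t_p = π/ω_d ⇒ ω_d = 785 rad/s; then ω_n = ω_d/√(1−ζ²) = 863 rad/s.

ω_n ≈ 863 rad/s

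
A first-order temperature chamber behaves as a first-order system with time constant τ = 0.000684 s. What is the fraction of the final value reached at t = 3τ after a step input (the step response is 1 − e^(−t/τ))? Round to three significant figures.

y(t)/y_∞ = 1 − e^(−t/τ) = 1 − e^(−3) = 1 − e^(−3.00) = 0.950.

y/y_∞ ≈ 0.950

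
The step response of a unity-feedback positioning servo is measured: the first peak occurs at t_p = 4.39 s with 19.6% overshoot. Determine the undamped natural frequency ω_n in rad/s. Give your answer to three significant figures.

ω_n ≈ 0.806 rad/s

ζ from %OS: ζ = |ln 0.196|/√(π²+ln²0.196) = 0.460.
t_p = π/ω_d ⇒ ω_d = 0.716 rad/s; then ω_n = ω_d/√(1−ζ²) = 0.806 rad/s.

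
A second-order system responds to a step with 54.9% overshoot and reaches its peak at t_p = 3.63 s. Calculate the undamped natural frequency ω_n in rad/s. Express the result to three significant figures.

ζ from %OS: ζ = |ln 0.549|/√(π²+ln²0.549) = 0.187.
t_p = π/ω_d ⇒ ω_d = 0.865 rad/s; then ω_n = ω_d/√(1−ζ²) = 0.881 rad/s.

ω_n ≈ 0.881 rad/s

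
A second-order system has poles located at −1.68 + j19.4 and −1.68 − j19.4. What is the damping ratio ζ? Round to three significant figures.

ζ ≈ 0.0863

The poles are at −σ ± jω_d with σ = 1.68 and ω_d = 19.4, so ω_n = √(σ²+ω_d²) = 19.5 rad/s and ζ = σ/ω_n = 0.0863.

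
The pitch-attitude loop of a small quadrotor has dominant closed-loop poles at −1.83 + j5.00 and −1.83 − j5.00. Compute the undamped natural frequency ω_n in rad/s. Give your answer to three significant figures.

|pole| = ω_n = √(1.83² + 5.00²) = 5.32 rad/s; ζ = cos θ = σ/ω_n = 0.344.

ω_n ≈ 5.32 rad/s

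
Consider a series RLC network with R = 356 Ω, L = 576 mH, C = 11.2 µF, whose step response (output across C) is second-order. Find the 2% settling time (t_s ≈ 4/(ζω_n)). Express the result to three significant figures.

t_s ≈ 0.0129 s

For a series RLC circuit (capacitor voltage as output), ω_n = 1/√(LC) = 1/√(576 mH · 11.2 µF) = 394 rad/s.
ζ = (R/2)·√(C/L) = (356/2)·√(11.2 µF/576 mH) = 0.785.
t_s ≈ 4/(ζω_n) = 0.0129 s.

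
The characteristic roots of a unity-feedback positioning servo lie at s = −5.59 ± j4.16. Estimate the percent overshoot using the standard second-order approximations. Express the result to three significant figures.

The poles are at −σ ± jω_d with σ = 5.59 and ω_d = 4.16, so ω_n = √(σ²+ω_d²) = 6.97 rad/s and ζ = σ/ω_n = 0.802.
%OS = 100 e^{−πζ/√(1−ζ²)} with ζ = 0.802 gives 1.47%.

%OS ≈ 1.47%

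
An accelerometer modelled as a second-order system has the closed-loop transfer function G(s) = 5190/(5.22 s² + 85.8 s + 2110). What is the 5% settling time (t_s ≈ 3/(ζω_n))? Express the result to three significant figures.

Dividing through by 5.22: denominator becomes s² + 16.44 s + 404.2.
So ω_n = √404.2 = 20.1 rad/s and ζ = 16.44/(2·20.1) = 0.409.
t_s ≈ 3/(ζω_n) = 0.365 s.

t_s ≈ 0.365 s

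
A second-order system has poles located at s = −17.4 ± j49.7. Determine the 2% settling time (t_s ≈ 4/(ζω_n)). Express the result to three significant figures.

t_s ≈ 0.230 s

For poles at −σ ± jω_d, ζω_n = σ = 17.4, so t_s ≈ 4/σ = 0.230 s.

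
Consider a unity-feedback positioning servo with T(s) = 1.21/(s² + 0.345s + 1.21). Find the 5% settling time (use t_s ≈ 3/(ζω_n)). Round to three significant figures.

t_s ≈ 17.4 s

Matching coefficients with s² + 2ζω_n s + ω_n² gives ω_n² = 1.21 ⇒ ω_n = 1.10 rad/s, and ζ = 0.345/(2ω_n) = 0.157.
t_s ≈ 3/(ζω_n) = 3/(0.157·1.10) = 17.4 s.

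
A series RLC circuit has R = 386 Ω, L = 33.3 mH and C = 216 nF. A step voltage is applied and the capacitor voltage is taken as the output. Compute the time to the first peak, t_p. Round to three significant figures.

For a series RLC circuit (capacitor voltage as output), ω_n = 1/√(LC) = 1/√(33.3 mH · 216 nF) = 11800 rad/s.
ζ = (R/2)·√(C/L) = (386/2)·√(216 nF/33.3 mH) = 0.492.
The damped frequency ω_d = ω_n√(1−ζ²) = 10300 rad/s. t_p = π/ω_d = 0.000306 s.

t_p ≈ 0.000306 s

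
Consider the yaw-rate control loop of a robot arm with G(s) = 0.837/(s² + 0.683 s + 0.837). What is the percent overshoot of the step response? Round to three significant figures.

%OS ≈ 28.3%

Comparing the denominator to s² + 2ζω_n s + ω_n²: ω_n = √0.837 = 0.915 rad/s, and 2ζω_n = 0.683 so ζ = 0.683/(2·0.915) = 0.373.
Overshoot: exp(−π·0.373/√(1−0.373²)) = 0.283, i.e. 28.3%.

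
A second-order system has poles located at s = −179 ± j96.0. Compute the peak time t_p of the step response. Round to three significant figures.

t_p = π/ω_d with ω_d = 96.0 (the imaginary part), so t_p = 0.0327 s.

t_p ≈ 0.0327 s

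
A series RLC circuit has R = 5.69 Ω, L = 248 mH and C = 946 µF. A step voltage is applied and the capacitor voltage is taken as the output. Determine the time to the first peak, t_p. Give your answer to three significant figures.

For a series RLC circuit (capacitor voltage as output), ω_n = 1/√(LC) = 1/√(248 mH · 946 µF) = 65.3 rad/s.
ζ = (R/2)·√(C/L) = (5.69/2)·√(946 µF/248 mH) = 0.176.
The damped frequency ω_d = ω_n√(1−ζ²) = 64.3 rad/s. t_p = π/ω_d = 0.0489 s.

t_p ≈ 0.0489 s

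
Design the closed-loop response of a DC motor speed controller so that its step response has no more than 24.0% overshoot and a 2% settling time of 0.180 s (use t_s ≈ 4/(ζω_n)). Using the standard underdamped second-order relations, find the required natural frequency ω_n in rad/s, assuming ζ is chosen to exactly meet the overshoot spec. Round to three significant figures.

ω_n ≈ 53.7 rad/s

ζ = −ln(OS)/√(π² + (ln OS)²). With OS = 0.240, ln OS = −1.427 and ζ = 1.427/3.451 = 0.414.
From t_s ≈ 4/(ζω_n): ω_n = 4/(ζ·t_s) = 4/(0.414·0.180) = 53.7 rad/s.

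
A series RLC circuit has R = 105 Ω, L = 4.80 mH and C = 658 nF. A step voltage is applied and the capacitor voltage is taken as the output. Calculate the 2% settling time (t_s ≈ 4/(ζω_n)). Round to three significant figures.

For a series RLC circuit (capacitor voltage as output), ω_n = 1/√(LC) = 1/√(4.80 mH · 658 nF) = 17800 rad/s.
ζ = (R/2)·√(C/L) = (105/2)·√(658 nF/4.80 mH) = 0.615.
t_s ≈ 4/(ζω_n) = 0.000366 s.

t_s ≈ 0.000366 s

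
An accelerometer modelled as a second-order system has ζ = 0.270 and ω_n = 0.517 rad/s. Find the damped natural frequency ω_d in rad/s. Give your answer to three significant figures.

ω_d = ω_n√(1−ζ²) = 0.517·√0.927 = 0.498 rad/s.

ω_d ≈ 0.498 rad/s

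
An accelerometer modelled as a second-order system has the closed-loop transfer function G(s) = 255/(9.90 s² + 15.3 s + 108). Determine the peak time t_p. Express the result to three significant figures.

t_p ≈ 0.978 s

Dividing through by 9.90: denominator becomes s² + 1.545 s + 10.91.
So ω_n = √10.91 = 3.30 rad/s and ζ = 1.545/(2·3.30) = 0.234.
ω_d = ω_n√(1−ζ²) = 3.21 rad/s. t_p = π/ω_d = 0.978 s.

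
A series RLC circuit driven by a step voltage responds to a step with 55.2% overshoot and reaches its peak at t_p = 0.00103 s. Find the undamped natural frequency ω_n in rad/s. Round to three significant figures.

ζ from %OS: ζ = |ln 0.552|/√(π²+ln²0.552) = 0.186.
t_p = π/ω_d ⇒ ω_d = 3050 rad/s; then ω_n = ω_d/√(1−ζ²) = 3100 rad/s.

ω_n ≈ 3100 rad/s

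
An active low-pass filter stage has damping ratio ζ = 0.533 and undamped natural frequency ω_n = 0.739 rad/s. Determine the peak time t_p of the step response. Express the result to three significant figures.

The damped frequency is ω_d = ω_n√(1−ζ²) = 0.739·√(1−0.284) = 0.625 rad/s.
Peak time t_p = π/ω_d = π/0.625 = 5.02 s.

t_p ≈ 5.02 s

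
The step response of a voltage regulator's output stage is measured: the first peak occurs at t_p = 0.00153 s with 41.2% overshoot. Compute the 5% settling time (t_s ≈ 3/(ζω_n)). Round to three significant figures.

t_s ≈ 0.00518 s

ζ from %OS: ζ = |ln 0.412|/√(π²+ln²0.412) = 0.272.
t_p = π/ω_d ⇒ ω_d = 2050 rad/s; then ω_n = ω_d/√(1−ζ²) = 2130 rad/s.
t_s ≈ 3/(ζω_n) = 3/(0.272·2130) = 0.00518 s.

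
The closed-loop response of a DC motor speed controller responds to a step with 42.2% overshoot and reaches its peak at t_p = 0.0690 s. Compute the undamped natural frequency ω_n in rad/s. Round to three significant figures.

From the overshoot, ζ = −ln(OS)/√(π²+ln²(OS)) = 0.265.
From t_p = π/ω_d, ω_d = π/0.0690 = 45.5 rad/s, so ω_n = ω_d/√(1−ζ²) = 47.2 rad/s.

ω_n ≈ 47.2 rad/s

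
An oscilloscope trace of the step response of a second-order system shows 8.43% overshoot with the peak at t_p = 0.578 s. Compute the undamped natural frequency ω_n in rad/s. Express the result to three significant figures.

The overshoot fixes ζ = −ln(OS)/√(π²+ln²(OS)) = 0.619.
From t_p = π/ω_d, ω_d = π/0.578 = 5.44 rad/s, so ω_n = ω_d/√(1−ζ²) = 6.92 rad/s.

ω_n ≈ 6.92 rad/s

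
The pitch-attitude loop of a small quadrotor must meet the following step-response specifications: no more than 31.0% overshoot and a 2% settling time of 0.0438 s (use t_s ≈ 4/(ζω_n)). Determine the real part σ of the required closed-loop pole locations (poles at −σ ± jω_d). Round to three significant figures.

The settling-time spec alone fixes σ = ζω_n = 4/t_s = 4/0.0438 = 91.3.
(Overshoot then fixes ζ = 0.349 and hence ω_d = σ·√(1−ζ²)/ζ = 245 rad/s.)

σ ≈ 91.3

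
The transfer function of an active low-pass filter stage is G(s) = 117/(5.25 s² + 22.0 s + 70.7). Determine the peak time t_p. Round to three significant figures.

t_p ≈ 1.04 s

Dividing through by 5.25: denominator becomes s² + 4.190 s + 13.47.
So ω_n = √13.47 = 3.67 rad/s and ζ = 4.190/(2·3.67) = 0.571.
ω_d = ω_n√(1−ζ²) = 3.01 rad/s. t_p = π/ω_d = 1.04 s.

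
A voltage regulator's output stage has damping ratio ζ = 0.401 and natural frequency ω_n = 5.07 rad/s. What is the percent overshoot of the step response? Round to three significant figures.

%OS ≈ 25.3%

For an underdamped second-order system, %OS = 100·exp(−πζ/√(1−ζ²)).
πζ/√(1−ζ²) = π·0.401/√(1−0.161) = 1.375, so %OS = 100·e^(−1.375) = 25.3%.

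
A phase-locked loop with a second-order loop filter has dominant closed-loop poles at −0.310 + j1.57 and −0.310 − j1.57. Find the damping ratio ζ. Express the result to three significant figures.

The poles are at −σ ± jω_d with σ = 0.310 and ω_d = 1.57, so ω_n = √(σ²+ω_d²) = 1.60 rad/s and ζ = σ/ω_n = 0.194.

ζ ≈ 0.194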